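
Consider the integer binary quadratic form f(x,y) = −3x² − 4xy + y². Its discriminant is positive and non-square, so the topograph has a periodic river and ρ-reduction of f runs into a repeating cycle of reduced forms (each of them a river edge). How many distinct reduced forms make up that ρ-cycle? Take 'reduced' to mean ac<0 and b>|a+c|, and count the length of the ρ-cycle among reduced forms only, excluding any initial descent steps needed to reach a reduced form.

D = 28, ⌊√D⌋ = 5
descent: ρ → (1,4,-3)  [lands on river]
river: ρ → (-3,2,2)
river: ρ → (2,2,-3)
river: ρ → (-3,4,1)
ρ-cycle length = 4 (tail of 1 descent step not counted)

4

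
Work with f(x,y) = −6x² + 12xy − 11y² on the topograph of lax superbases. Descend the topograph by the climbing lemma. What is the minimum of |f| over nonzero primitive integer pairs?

translate: b→0 (≡-12 mod 12), so (6,-12,11)→(6,0,5)
flip: (6,0,5)→(5,0,6)
reduced (well bottom): (5,0,6) with a≤c, −a<b≤a
well minimum |f| = |-5| = 5 (negative-definite)

5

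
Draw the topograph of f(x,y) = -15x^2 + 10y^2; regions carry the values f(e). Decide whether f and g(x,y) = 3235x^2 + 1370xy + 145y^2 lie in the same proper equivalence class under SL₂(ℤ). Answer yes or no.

D₁ = 600, D₂ = 600
river cycle of f (length 2): (10, 20, -5), (-5, 20, 10)
river cycle of g (length 2): (10, 20, -5), (-5, 20, 10)
cycles coincide ⇒ equivalent

yes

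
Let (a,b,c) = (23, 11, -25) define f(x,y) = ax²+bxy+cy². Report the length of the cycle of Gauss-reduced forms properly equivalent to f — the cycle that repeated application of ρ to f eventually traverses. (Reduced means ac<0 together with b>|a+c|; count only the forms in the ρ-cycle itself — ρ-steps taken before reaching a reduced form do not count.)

D = 2421, ⌊√D⌋ = 49
river: ρ → (-25,39,9)
river: ρ → (9,33,-37)
river: ρ → (-37,41,5)
river: ρ → (5,49,-1)
river: ρ → (-1,49,5)
river: ρ → (5,41,-37)
river: ρ → (-37,33,9)
river: ρ → (9,39,-25)
river: ρ → (-25,11,23)
river: ρ → (23,35,-13)
river: ρ → (-13,43,11)
river: ρ → (11,45,-9)
river: ρ → (-9,45,11)
river: ρ → (11,43,-13)
river: ρ → (-13,35,23)
river: ρ → (23,11,-25)
ρ-cycle length = 16 (tail of 0 descent steps not counted)

16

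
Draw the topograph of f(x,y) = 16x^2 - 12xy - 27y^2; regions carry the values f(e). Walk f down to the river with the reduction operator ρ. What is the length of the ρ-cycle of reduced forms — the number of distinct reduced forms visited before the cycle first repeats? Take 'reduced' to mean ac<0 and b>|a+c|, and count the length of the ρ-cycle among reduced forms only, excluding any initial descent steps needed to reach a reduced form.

D = 1872, ⌊√D⌋ = 43
descent: ρ → (-27,12,16)  [lands on river]
river: ρ → (16,20,-23)
river: ρ → (-23,26,13)
river: ρ → (13,26,-23)
river: ρ → (-23,20,16)
river: ρ → (16,12,-27)
river: ρ → (-27,42,1)
river: ρ → (1,42,-27)
ρ-cycle length = 8 (tail of 1 descent step not counted)

8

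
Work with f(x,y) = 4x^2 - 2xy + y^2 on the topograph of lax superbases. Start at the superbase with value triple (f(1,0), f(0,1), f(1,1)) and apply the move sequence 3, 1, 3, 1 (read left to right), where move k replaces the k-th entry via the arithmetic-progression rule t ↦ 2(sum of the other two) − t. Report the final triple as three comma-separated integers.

start (4,1,3) = (f(1,0),f(0,1),f(1,1))
replace slot 3: 2·(4+1) − 3 = 7 → (4,1,7)
replace slot 1: 2·(1+7) − 4 = 12 → (12,1,7)
replace slot 3: 2·(12+1) − 7 = 19 → (12,1,19)
replace slot 1: 2·(1+19) − 12 = 28 → (28,1,19)

28,1,19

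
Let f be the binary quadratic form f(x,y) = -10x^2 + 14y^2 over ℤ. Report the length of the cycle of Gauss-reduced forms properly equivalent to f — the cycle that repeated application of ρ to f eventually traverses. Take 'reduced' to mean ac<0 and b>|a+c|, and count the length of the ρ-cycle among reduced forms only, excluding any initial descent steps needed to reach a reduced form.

D = 560, ⌊√D⌋ = 23
descent: ρ → (14,0,-10)
descent: ρ → (-10,20,4)  [lands on river]
river: ρ → (4,20,-10)
ρ-cycle length = 2 (tail of 2 descent steps not counted)

2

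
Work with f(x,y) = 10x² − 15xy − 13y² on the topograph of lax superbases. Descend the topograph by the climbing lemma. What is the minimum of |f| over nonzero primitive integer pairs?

descent: ρ → (-13,15,10)  [lands on river]
river: ρ → (10,25,-3)
river: ρ → (-3,23,18)
river: ρ → (18,13,-8)
river: ρ → (-8,19,12)
river: ρ → (12,5,-15)
river: ρ → (-15,25,2)
river: ρ → (2,27,-2)
river: ρ → (-2,25,15)
river: ρ → (15,5,-12)
river: ρ → (-12,19,8)
river: ρ → (8,13,-18)
river: ρ → (-18,23,3)
river: ρ → (3,25,-10)
river: ρ → (-10,15,13)
river: ρ → (13,11,-12)
river: ρ → (-12,13,12)
river: ρ → (12,11,-13)
closes: descent 1, river 18
min |a| on river = 2

2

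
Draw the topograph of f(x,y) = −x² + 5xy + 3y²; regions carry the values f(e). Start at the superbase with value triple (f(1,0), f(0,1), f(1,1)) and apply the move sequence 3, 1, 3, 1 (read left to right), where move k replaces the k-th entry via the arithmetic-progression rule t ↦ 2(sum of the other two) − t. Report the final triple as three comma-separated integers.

start (-1,3,7) = (f(1,0),f(0,1),f(1,1))
replace slot 3: 2·((-1)+3) − 7 = -3 → (-1,3,-3)
replace slot 1: 2·(3+(-3)) − (-1) = 1 → (1,3,-3)
replace slot 3: 2·(1+3) − (-3) = 11 → (1,3,11)
replace slot 1: 2·(3+11) − 1 = 27 → (27,3,11)

27,3,11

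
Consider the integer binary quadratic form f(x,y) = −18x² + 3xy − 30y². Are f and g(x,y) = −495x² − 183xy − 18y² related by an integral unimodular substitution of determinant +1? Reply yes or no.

D₁ = -2151, D₂ = -2151
f is negative-definite; reduce −f:
−f: reduced (well bottom): (18,-3,30) with a≤c, −a<b≤a
flip sign back: reduced form of f is (-18,3,-30)
g is negative-definite; reduce −g:
−g: flip: (495,183,18)→(18,-183,495)
−g: translate: b→-3 (≡-183 mod 36), so (18,-183,495)→(18,-3,30)
−g: reduced (well bottom): (18,-3,30) with a≤c, −a<b≤a
flip sign back: reduced form of g is (-18,3,-30)
reduced forms (-18, 3, -30) vs (-18, 3, -30) ⇒ equivalent

yes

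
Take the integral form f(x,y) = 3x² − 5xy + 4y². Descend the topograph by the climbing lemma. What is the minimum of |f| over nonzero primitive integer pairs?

translate: b→1 (≡-5 mod 6), so (3,-5,4)→(3,1,2)
flip: (3,1,2)→(2,-1,3)
reduced (well bottom): (2,-1,3) with a≤c, −a<b≤a
well minimum = a = 2

2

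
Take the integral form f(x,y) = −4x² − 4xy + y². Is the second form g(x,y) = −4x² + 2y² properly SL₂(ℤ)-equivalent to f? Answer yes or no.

D₁ = 32, D₂ = 32
river cycle of f (length 2): (1, 4, -4), (-4, 4, 1)
river cycle of g (length 2): (2, 4, -2), (-2, 4, 2)
cycles differ ⇒ inequivalent

no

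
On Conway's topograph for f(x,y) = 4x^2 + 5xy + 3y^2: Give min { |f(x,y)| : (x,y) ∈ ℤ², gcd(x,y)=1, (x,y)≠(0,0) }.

translate: b→-3 (≡5 mod 8), so (4,5,3)→(4,-3,2)
flip: (4,-3,2)→(2,3,4)
translate: b→-1 (≡3 mod 4), so (2,3,4)→(2,-1,3)
reduced (well bottom): (2,-1,3) with a≤c, −a<b≤a
well minimum = a = 2

2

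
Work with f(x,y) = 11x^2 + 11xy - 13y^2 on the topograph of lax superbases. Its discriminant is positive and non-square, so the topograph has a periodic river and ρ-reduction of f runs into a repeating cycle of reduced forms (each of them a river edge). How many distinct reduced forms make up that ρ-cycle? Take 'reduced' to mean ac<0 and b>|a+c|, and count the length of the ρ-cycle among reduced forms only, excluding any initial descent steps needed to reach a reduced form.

D = 693, ⌊√D⌋ = 26
river: ρ → (-13,15,9)
river: ρ → (9,21,-7)
river: ρ → (-7,21,9)
river: ρ → (9,15,-13)
river: ρ → (-13,11,11)
river: ρ → (11,11,-13)
ρ-cycle length = 6 (tail of 0 descent steps not counted)

6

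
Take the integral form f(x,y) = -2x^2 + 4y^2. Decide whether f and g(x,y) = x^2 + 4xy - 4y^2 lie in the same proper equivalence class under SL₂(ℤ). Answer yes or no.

D₁ = 32, D₂ = 32
river cycle of f (length 2): (-2, 4, 2), (2, 4, -2)
river cycle of g (length 2): (-4, 4, 1), (1, 4, -4)
cycles differ ⇒ inequivalent

no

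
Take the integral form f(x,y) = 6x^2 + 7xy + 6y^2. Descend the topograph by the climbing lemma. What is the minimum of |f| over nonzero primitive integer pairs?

translate: b→-5 (≡7 mod 12), so (6,7,6)→(6,-5,5)
flip: (6,-5,5)→(5,5,6)
reduced (well bottom): (5,5,6) with a≤c, −a<b≤a
well minimum = a = 5

5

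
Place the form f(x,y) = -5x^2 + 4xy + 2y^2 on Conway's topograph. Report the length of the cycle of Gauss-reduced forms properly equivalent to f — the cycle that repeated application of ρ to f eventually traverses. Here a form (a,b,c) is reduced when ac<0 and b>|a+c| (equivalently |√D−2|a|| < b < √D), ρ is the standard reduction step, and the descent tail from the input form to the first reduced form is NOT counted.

D = 56, ⌊√D⌋ = 7
river: ρ → (2,4,-5)
river: ρ → (-5,6,1)
river: ρ → (1,6,-5)
river: ρ → (-5,4,2)
ρ-cycle length = 4 (tail of 0 descent steps not counted)

4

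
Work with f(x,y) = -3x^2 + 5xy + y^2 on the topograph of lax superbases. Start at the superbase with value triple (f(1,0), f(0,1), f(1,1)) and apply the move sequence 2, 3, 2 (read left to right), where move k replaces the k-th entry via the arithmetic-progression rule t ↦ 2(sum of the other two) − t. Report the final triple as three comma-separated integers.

start (-3,1,3) = (f(1,0),f(0,1),f(1,1))
replace slot 2: 2·((-3)+3) − 1 = -1 → (-3,-1,3)
replace slot 3: 2·((-3)+(-1)) − 3 = -11 → (-3,-1,-11)
replace slot 2: 2·((-3)+(-11)) − (-1) = -27 → (-3,-27,-11)

-3,-27,-11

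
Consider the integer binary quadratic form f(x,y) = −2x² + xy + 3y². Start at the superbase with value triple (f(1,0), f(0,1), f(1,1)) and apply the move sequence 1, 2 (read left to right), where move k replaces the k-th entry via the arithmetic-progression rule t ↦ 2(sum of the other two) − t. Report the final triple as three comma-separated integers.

start (-2,3,2) = (f(1,0),f(0,1),f(1,1))
replace slot 1: 2·(3+2) − (-2) = 12 → (12,3,2)
replace slot 2: 2·(12+2) − 3 = 25 → (12,25,2)

12,25,2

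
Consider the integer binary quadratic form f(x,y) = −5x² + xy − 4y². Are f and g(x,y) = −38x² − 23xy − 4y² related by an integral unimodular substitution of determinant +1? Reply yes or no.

D₁ = -79, D₂ = -79
f is negative-definite; reduce −f:
−f: flip: (5,-1,4)→(4,1,5)
−f: reduced (well bottom): (4,1,5) with a≤c, −a<b≤a
flip sign back: reduced form of f is (-4,-1,-5)
g is negative-definite; reduce −g:
−g: flip: (38,23,4)→(4,-23,38)
−g: translate: b→1 (≡-23 mod 8), so (4,-23,38)→(4,1,5)
−g: reduced (well bottom): (4,1,5) with a≤c, −a<b≤a
flip sign back: reduced form of g is (-4,-1,-5)
reduced forms (-4, -1, -5) vs (-4, -1, -5) ⇒ equivalent

yes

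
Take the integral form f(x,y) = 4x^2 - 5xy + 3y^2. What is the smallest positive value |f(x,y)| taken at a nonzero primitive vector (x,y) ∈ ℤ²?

translate: b→3 (≡-5 mod 8), so (4,-5,3)→(4,3,2)
flip: (4,3,2)→(2,-3,4)
translate: b→1 (≡-3 mod 4), so (2,-3,4)→(2,1,3)
reduced (well bottom): (2,1,3) with a≤c, −a<b≤a
well minimum = a = 2

2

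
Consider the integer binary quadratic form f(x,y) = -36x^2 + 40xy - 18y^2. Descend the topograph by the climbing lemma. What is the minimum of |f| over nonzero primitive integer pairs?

translate: b→32 (≡-40 mod 72), so (36,-40,18)→(36,32,14)
flip: (36,32,14)→(14,-32,36)
translate: b→-4 (≡-32 mod 28), so (14,-32,36)→(14,-4,18)
reduced (well bottom): (14,-4,18) with a≤c, −a<b≤a
well minimum |f| = |-14| = 14 (negative-definite)

14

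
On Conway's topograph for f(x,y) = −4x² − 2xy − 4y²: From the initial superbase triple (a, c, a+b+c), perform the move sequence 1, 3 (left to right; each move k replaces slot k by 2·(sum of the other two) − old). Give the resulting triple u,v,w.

start (-4,-4,-10) = (f(1,0),f(0,1),f(1,1))
replace slot 1: 2·((-4)+(-10)) − (-4) = -24 → (-24,-4,-10)
replace slot 3: 2·((-24)+(-4)) − (-10) = -46 → (-24,-4,-46)

-24,-4,-46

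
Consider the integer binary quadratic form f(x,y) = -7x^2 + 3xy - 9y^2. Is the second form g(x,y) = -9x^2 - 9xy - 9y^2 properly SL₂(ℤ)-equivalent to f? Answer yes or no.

D₁ = -243, D₂ = -243
f is negative-definite; reduce −f:
−f: reduced (well bottom): (7,-3,9) with a≤c, −a<b≤a
flip sign back: reduced form of f is (-7,3,-9)
g is negative-definite; reduce −g:
−g: reduced (well bottom): (9,9,9) with a≤c, −a<b≤a
flip sign back: reduced form of g is (-9,-9,-9)
reduced forms (-7, 3, -9) vs (-9, -9, -9) ⇒ inequivalent

no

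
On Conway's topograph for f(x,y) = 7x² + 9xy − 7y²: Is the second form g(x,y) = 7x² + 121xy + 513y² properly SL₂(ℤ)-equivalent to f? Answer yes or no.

D₁ = 277, D₂ = 277
river cycle of f (length 18): (-7, 5, 9), (9, 13, -3), (-3, 11, 13), (13, 15, -1), (-1, 15, 13), (13, 11, -3), (-3, 13, 9), (9, 5, -7), (-7, 9, 7), (7, 5, -9), … (8 more)
river cycle of g (length 18): (7, 9, -7), (-7, 5, 9), (9, 13, -3), (-3, 11, 13), (13, 15, -1), (-1, 15, 13), (13, 11, -3), (-3, 13, 9), (9, 5, -7), (-7, 9, 7), … (8 more)
cycles coincide ⇒ equivalent

yes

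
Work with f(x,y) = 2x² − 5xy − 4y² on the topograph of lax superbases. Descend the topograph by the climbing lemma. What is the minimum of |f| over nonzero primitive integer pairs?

descent: ρ → (-4,5,2)  [lands on river]
river: ρ → (2,7,-1)
river: ρ → (-1,7,2)
river: ρ → (2,5,-4)
river: ρ → (-4,3,3)
river: ρ → (3,3,-4)
closes: descent 1, river 6
min |a| on river = 1

1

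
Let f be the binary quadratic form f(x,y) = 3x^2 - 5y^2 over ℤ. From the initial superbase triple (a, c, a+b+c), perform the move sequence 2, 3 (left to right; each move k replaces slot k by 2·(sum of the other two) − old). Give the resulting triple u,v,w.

start (3,-5,-2) = (f(1,0),f(0,1),f(1,1))
replace slot 2: 2·(3+(-2)) − (-5) = 7 → (3,7,-2)
replace slot 3: 2·(3+7) − (-2) = 22 → (3,7,22)

3,7,22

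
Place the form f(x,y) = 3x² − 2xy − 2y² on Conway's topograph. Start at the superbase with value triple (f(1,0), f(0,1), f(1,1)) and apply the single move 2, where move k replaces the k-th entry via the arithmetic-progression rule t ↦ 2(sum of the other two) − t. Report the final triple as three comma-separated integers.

start (3,-2,-1) = (f(1,0),f(0,1),f(1,1))
replace slot 2: 2·(3+(-1)) − (-2) = 6 → (3,6,-1)

3,6,-1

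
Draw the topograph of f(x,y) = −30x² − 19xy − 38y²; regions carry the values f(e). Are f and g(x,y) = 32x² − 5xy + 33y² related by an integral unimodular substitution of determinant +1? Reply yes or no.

D₁ = -4199, D₂ = -4199
f is negative-definite; reduce −f:
−f: reduced (well bottom): (30,19,38) with a≤c, −a<b≤a
flip sign back: reduced form of f is (-30,-19,-38)
g: reduced (well bottom): (32,-5,33) with a≤c, −a<b≤a
reduced forms (-30, -19, -38) vs (32, -5, 33) ⇒ inequivalent

no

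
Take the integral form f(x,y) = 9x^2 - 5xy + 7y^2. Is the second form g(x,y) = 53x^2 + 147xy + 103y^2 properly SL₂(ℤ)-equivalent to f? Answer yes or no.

D₁ = -227, D₂ = -227
f: flip: (9,-5,7)→(7,5,9)
f: reduced (well bottom): (7,5,9) with a≤c, −a<b≤a
g: translate: b→41 (≡147 mod 106), so (53,147,103)→(53,41,9)
g: flip: (53,41,9)→(9,-41,53)
g: translate: b→-5 (≡-41 mod 18), so (9,-41,53)→(9,-5,7)
g: flip: (9,-5,7)→(7,5,9)
g: reduced (well bottom): (7,5,9) with a≤c, −a<b≤a
reduced forms (7, 5, 9) vs (7, 5, 9) ⇒ equivalent

yes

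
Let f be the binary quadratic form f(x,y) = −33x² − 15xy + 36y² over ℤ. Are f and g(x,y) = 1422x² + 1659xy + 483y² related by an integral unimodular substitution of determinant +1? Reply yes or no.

D₁ = 4977, D₂ = 4977
river cycle of f (length 26): (36, 15, -33), (-33, 51, 18), (18, 57, -24), (-24, 39, 36), (36, 33, -27), (-27, 21, 42), (42, 63, -6), (-6, 69, 9), (9, 57, -48), (-48, 39, 18), … (16 more)
river cycle of g (length 26): (36, 15, -33), (-33, 51, 18), (18, 57, -24), (-24, 39, 36), (36, 33, -27), (-27, 21, 42), (42, 63, -6), (-6, 69, 9), (9, 57, -48), (-48, 39, 18), … (16 more)
cycles coincide ⇒ equivalent

yes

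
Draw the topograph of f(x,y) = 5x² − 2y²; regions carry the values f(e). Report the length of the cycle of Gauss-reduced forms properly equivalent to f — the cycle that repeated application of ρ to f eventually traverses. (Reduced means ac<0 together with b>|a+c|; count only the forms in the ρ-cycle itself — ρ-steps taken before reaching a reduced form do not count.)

D = 40, ⌊√D⌋ = 6
descent: ρ → (-2,4,3)  [lands on river]
river: ρ → (3,2,-3)
river: ρ → (-3,4,2)
river: ρ → (2,4,-3)
river: ρ → (-3,2,3)
river: ρ → (3,4,-2)
ρ-cycle length = 6 (tail of 1 descent step not counted)

6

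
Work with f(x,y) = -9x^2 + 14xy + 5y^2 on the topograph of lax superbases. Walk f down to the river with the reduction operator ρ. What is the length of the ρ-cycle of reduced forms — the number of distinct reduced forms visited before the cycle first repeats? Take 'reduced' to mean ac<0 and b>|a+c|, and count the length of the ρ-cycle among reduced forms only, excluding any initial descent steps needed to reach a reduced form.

D = 376, ⌊√D⌋ = 19
river: ρ → (5,16,-6)
river: ρ → (-6,8,13)
river: ρ → (13,18,-1)
river: ρ → (-1,18,13)
river: ρ → (13,8,-6)
river: ρ → (-6,16,5)
river: ρ → (5,14,-9)
river: ρ → (-9,4,10)
river: ρ → (10,16,-3)
river: ρ → (-3,14,15)
river: ρ → (15,16,-2)
river: ρ → (-2,16,15)
river: ρ → (15,14,-3)
river: ρ → (-3,16,10)
river: ρ → (10,4,-9)
river: ρ → (-9,14,5)
ρ-cycle length = 16 (tail of 0 descent steps not counted)

16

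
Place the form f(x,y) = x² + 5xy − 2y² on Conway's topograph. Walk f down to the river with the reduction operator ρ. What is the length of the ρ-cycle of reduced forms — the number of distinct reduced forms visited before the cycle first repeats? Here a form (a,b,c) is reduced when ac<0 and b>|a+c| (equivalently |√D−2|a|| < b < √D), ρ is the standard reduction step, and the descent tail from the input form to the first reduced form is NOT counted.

D = 33, ⌊√D⌋ = 5
river: ρ → (-2,3,3)
river: ρ → (3,3,-2)
river: ρ → (-2,5,1)
river: ρ → (1,5,-2)
ρ-cycle length = 4 (tail of 0 descent steps not counted)

4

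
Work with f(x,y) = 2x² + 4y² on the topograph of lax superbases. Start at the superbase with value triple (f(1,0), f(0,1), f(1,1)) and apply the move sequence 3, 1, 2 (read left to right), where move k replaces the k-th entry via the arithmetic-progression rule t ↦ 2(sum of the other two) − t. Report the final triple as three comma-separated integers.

start (2,4,6) = (f(1,0),f(0,1),f(1,1))
replace slot 3: 2·(2+4) − 6 = 6 → (2,4,6)
replace slot 1: 2·(4+6) − 2 = 18 → (18,4,6)
replace slot 2: 2·(18+6) − 4 = 44 → (18,44,6)

18,44,6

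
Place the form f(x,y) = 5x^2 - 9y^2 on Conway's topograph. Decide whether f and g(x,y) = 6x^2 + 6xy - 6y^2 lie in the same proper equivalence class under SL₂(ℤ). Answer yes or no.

D₁ = 180, D₂ = 180
river cycle of f (length 6): (5, 10, -4), (-4, 6, 9), (9, 12, -1), (-1, 12, 9), (9, 6, -4), (-4, 10, 5)
river cycle of g (length 2): (-6, 6, 6), (6, 6, -6)
cycles differ ⇒ inequivalent

no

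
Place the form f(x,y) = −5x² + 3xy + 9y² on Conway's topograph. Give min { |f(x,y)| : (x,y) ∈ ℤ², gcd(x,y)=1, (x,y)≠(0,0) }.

descent: ρ → (9,-3,-5)
descent: ρ → (-5,13,1)  [lands on river]
river: ρ → (1,13,-5)
river: ρ → (-5,7,7)
river: ρ → (7,7,-5)
closes: descent 2, river 4
min |a| on river = 1

1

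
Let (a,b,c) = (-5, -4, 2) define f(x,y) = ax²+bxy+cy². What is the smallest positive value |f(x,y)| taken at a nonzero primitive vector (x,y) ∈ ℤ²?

descent: ρ → (2,4,-5)  [lands on river]
river: ρ → (-5,6,1)
river: ρ → (1,6,-5)
river: ρ → (-5,4,2)
closes: descent 1, river 4
min |a| on river = 1

1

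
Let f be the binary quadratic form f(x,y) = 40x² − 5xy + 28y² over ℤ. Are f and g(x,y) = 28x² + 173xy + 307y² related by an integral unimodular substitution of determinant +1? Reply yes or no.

D₁ = -4455, D₂ = -4455
f: flip: (40,-5,28)→(28,5,40)
f: reduced (well bottom): (28,5,40) with a≤c, −a<b≤a
g: translate: b→5 (≡173 mod 56), so (28,173,307)→(28,5,40)
g: reduced (well bottom): (28,5,40) with a≤c, −a<b≤a
reduced forms (28, 5, 40) vs (28, 5, 40) ⇒ equivalent

yes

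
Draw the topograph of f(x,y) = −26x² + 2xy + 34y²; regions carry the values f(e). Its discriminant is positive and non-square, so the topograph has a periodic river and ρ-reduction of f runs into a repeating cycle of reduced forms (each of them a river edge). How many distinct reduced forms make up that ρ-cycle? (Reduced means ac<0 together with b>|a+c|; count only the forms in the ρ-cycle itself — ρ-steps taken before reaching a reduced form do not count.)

D = 3540, ⌊√D⌋ = 59
descent: ρ → (34,-2,-26)
descent: ρ → (-26,54,6)  [lands on river]
river: ρ → (6,54,-26)
river: ρ → (-26,50,10)
river: ρ → (10,50,-26)
ρ-cycle length = 4 (tail of 2 descent steps not counted)

4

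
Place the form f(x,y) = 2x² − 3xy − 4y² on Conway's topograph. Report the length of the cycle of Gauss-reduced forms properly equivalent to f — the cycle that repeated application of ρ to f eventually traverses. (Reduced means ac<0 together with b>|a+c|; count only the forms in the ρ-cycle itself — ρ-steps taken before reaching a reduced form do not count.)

D = 41, ⌊√D⌋ = 6
descent: ρ → (-4,3,2)  [lands on river]
river: ρ → (2,5,-2)
river: ρ → (-2,3,4)
river: ρ → (4,5,-1)
river: ρ → (-1,5,4)
river: ρ → (4,3,-2)
river: ρ → (-2,5,2)
river: ρ → (2,3,-4)
river: ρ → (-4,5,1)
river: ρ → (1,5,-4)
ρ-cycle length = 10 (tail of 1 descent step not counted)

10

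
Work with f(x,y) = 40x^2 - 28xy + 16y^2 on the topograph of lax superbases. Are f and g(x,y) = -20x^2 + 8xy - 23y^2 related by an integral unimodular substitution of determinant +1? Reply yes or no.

D₁ = -1776, D₂ = -1776
f: flip: (40,-28,16)→(16,28,40)
f: translate: b→-4 (≡28 mod 32), so (16,28,40)→(16,-4,28)
f: reduced (well bottom): (16,-4,28) with a≤c, −a<b≤a
g is negative-definite; reduce −g:
−g: reduced (well bottom): (20,-8,23) with a≤c, −a<b≤a
flip sign back: reduced form of g is (-20,8,-23)
reduced forms (16, -4, 28) vs (-20, 8, -23) ⇒ inequivalent

no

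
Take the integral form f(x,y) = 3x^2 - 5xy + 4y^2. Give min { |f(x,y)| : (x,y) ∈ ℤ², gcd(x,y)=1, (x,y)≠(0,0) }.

translate: b→1 (≡-5 mod 6), so (3,-5,4)→(3,1,2)
flip: (3,1,2)→(2,-1,3)
reduced (well bottom): (2,-1,3) with a≤c, −a<b≤a
well minimum = a = 2

2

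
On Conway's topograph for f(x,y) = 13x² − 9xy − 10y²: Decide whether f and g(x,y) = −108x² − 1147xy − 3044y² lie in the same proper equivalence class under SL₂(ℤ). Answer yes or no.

D₁ = 601, D₂ = 601
river cycle of f (length 66): (-10, 9, 13), (13, 17, -6), (-6, 19, 10), (10, 21, -4), (-4, 19, 15), (15, 11, -8), (-8, 21, 5), (5, 19, -12), (-12, 5, 12), (12, 19, -5), … (56 more)
river cycle of g (length 66): (-9, 13, 12), (12, 11, -10), (-10, 9, 13), (13, 17, -6), (-6, 19, 10), (10, 21, -4), (-4, 19, 15), (15, 11, -8), (-8, 21, 5), (5, 19, -12), … (56 more)
cycles coincide ⇒ equivalent

yes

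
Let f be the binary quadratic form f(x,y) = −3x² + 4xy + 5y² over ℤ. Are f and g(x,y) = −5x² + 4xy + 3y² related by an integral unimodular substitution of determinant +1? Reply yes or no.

D₁ = 76, D₂ = 76
river cycle of f (length 6): (5, 6, -2), (-2, 6, 5), (5, 4, -3), (-3, 8, 1), (1, 8, -3), (-3, 4, 5)
river cycle of g (length 6): (3, 8, -1), (-1, 8, 3), (3, 4, -5), (-5, 6, 2), (2, 6, -5), (-5, 4, 3)
cycles differ ⇒ inequivalent

no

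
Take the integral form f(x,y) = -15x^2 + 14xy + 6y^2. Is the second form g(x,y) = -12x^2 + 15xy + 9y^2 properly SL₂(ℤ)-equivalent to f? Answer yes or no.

D₁ = 556, D₂ = 657
discriminants differ ⇒ not SL₂(ℤ)-equivalent

no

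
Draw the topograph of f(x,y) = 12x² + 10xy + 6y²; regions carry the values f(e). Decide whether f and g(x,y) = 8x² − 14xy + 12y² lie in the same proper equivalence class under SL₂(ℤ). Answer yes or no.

D₁ = -188, D₂ = -188
f: flip: (12,10,6)→(6,-10,12)
f: translate: b→2 (≡-10 mod 12), so (6,-10,12)→(6,2,8)
f: reduced (well bottom): (6,2,8) with a≤c, −a<b≤a
g: translate: b→2 (≡-14 mod 16), so (8,-14,12)→(8,2,6)
g: flip: (8,2,6)→(6,-2,8)
g: reduced (well bottom): (6,-2,8) with a≤c, −a<b≤a
reduced forms (6, 2, 8) vs (6, -2, 8) ⇒ inequivalent

no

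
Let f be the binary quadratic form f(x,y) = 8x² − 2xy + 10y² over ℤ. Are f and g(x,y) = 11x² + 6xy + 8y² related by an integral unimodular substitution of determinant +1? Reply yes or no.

D₁ = -316, D₂ = -316
f: reduced (well bottom): (8,-2,10) with a≤c, −a<b≤a
g: flip: (11,6,8)→(8,-6,11)
g: reduced (well bottom): (8,-6,11) with a≤c, −a<b≤a
reduced forms (8, -2, 10) vs (8, -6, 11) ⇒ inequivalent

no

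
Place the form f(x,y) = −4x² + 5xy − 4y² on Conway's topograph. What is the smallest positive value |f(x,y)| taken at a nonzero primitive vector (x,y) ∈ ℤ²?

translate: b→3 (≡-5 mod 8), so (4,-5,4)→(4,3,3)
flip: (4,3,3)→(3,-3,4)
translate: b→3 (≡-3 mod 6), so (3,-3,4)→(3,3,4)
reduced (well bottom): (3,3,4) with a≤c, −a<b≤a
well minimum |f| = |-3| = 3 (negative-definite)

3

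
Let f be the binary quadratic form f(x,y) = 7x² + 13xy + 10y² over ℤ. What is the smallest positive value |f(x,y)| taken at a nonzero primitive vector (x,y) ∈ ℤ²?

translate: b→-1 (≡13 mod 14), so (7,13,10)→(7,-1,4)
flip: (7,-1,4)→(4,1,7)
reduced (well bottom): (4,1,7) with a≤c, −a<b≤a
well minimum = a = 4

4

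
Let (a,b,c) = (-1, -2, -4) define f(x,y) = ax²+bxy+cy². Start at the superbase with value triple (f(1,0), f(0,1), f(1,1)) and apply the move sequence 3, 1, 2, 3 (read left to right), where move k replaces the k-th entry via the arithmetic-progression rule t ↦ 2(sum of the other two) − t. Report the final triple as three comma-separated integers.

start (-1,-4,-7) = (f(1,0),f(0,1),f(1,1))
replace slot 3: 2·((-1)+(-4)) − (-7) = -3 → (-1,-4,-3)
replace slot 1: 2·((-4)+(-3)) − (-1) = -13 → (-13,-4,-3)
replace slot 2: 2·((-13)+(-3)) − (-4) = -28 → (-13,-28,-3)
replace slot 3: 2·((-13)+(-28)) − (-3) = -79 → (-13,-28,-79)

-13,-28,-79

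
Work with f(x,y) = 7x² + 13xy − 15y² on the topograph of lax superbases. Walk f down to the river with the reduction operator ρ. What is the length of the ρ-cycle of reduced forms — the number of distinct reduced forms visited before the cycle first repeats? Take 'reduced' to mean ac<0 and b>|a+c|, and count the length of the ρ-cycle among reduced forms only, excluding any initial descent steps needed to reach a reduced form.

D = 589, ⌊√D⌋ = 24
river: ρ → (-15,17,5)
river: ρ → (5,23,-3)
river: ρ → (-3,19,19)
river: ρ → (19,19,-3)
river: ρ → (-3,23,5)
river: ρ → (5,17,-15)
river: ρ → (-15,13,7)
river: ρ → (7,15,-13)
river: ρ → (-13,11,9)
river: ρ → (9,7,-15)
river: ρ → (-15,23,1)
river: ρ → (1,23,-15)
river: ρ → (-15,7,9)
river: ρ → (9,11,-13)
river: ρ → (-13,15,7)
river: ρ → (7,13,-15)
ρ-cycle length = 16 (tail of 0 descent steps not counted)

16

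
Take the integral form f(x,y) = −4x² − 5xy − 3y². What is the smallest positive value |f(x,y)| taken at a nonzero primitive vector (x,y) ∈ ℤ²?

translate: b→-3 (≡5 mod 8), so (4,5,3)→(4,-3,2)
flip: (4,-3,2)→(2,3,4)
translate: b→-1 (≡3 mod 4), so (2,3,4)→(2,-1,3)
reduced (well bottom): (2,-1,3) with a≤c, −a<b≤a
well minimum |f| = |-2| = 2 (negative-definite)

2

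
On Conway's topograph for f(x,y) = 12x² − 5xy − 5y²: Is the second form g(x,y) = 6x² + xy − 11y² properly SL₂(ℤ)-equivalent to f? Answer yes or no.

D₁ = 265, D₂ = 265
river cycle of f (length 18): (-5, 15, 2), (2, 13, -12), (-12, 11, 3), (3, 13, -8), (-8, 3, 8), (8, 13, -3), (-3, 11, 12), (12, 13, -2), (-2, 15, 5), (5, 15, -2), … (8 more)
river cycle of g (length 22): (6, 13, -4), (-4, 11, 9), (9, 7, -6), (-6, 5, 10), (10, 15, -1), (-1, 15, 10), (10, 5, -6), (-6, 7, 9), (9, 11, -4), (-4, 13, 6), … (12 more)
cycles differ ⇒ inequivalent

no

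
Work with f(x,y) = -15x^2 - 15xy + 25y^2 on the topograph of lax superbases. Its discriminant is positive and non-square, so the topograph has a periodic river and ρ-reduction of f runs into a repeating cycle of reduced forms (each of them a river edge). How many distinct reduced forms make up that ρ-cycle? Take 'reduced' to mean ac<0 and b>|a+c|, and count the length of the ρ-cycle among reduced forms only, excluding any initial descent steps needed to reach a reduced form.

D = 1725, ⌊√D⌋ = 41
descent: ρ → (25,15,-15)  [lands on river]
river: ρ → (-15,15,25)
river: ρ → (25,35,-5)
river: ρ → (-5,35,25)
ρ-cycle length = 4 (tail of 1 descent step not counted)

4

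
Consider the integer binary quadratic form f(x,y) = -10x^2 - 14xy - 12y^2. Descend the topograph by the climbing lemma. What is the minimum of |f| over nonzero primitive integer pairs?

translate: b→-6 (≡14 mod 20), so (10,14,12)→(10,-6,8)
flip: (10,-6,8)→(8,6,10)
reduced (well bottom): (8,6,10) with a≤c, −a<b≤a
well minimum |f| = |-8| = 8 (negative-definite)

8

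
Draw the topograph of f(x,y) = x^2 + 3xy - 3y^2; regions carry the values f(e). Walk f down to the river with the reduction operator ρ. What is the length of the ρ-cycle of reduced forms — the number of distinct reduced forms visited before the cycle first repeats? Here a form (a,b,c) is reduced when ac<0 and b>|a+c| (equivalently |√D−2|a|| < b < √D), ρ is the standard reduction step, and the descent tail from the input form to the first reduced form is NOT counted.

D = 21, ⌊√D⌋ = 4
river: ρ → (-3,3,1)
river: ρ → (1,3,-3)
ρ-cycle length = 2 (tail of 0 descent steps not counted)

2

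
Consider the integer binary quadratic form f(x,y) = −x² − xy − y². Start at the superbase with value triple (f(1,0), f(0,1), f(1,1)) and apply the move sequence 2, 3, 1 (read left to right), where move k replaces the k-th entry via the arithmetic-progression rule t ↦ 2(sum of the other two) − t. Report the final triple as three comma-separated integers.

start (-1,-1,-3) = (f(1,0),f(0,1),f(1,1))
replace slot 2: 2·((-1)+(-3)) − (-1) = -7 → (-1,-7,-3)
replace slot 3: 2·((-1)+(-7)) − (-3) = -13 → (-1,-7,-13)
replace slot 1: 2·((-7)+(-13)) − (-1) = -39 → (-39,-7,-13)

-39,-7,-13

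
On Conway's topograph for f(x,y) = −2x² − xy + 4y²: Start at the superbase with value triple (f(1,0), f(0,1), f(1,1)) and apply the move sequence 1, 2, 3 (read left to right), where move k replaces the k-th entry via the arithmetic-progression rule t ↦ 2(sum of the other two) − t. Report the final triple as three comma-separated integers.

start (-2,4,1) = (f(1,0),f(0,1),f(1,1))
replace slot 1: 2·(4+1) − (-2) = 12 → (12,4,1)
replace slot 2: 2·(12+1) − 4 = 22 → (12,22,1)
replace slot 3: 2·(12+22) − 1 = 67 → (12,22,67)

12,22,67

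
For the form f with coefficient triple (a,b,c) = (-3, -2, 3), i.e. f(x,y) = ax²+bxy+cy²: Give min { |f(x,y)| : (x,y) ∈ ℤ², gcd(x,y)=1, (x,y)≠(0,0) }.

descent: ρ → (3,2,-3)  [lands on river]
river: ρ → (-3,4,2)
river: ρ → (2,4,-3)
river: ρ → (-3,2,3)
river: ρ → (3,4,-2)
river: ρ → (-2,4,3)
closes: descent 1, river 6
min |a| on river = 2

2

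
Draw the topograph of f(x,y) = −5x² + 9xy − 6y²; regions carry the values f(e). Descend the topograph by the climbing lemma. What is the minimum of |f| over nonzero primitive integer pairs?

translate: b→1 (≡-9 mod 10), so (5,-9,6)→(5,1,2)
flip: (5,1,2)→(2,-1,5)
reduced (well bottom): (2,-1,5) with a≤c, −a<b≤a
well minimum |f| = |-2| = 2 (negative-definite)

2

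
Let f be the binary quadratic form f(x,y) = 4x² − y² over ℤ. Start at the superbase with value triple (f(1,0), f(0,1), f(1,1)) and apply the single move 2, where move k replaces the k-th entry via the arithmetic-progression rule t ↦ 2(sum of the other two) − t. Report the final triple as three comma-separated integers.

start (4,-1,3) = (f(1,0),f(0,1),f(1,1))
replace slot 2: 2·(4+3) − (-1) = 15 → (4,15,3)

4,15,3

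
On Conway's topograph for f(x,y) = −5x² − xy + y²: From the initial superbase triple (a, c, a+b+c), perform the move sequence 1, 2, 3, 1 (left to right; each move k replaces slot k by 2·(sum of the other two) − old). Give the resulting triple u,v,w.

start (-5,1,-5) = (f(1,0),f(0,1),f(1,1))
replace slot 1: 2·(1+(-5)) − (-5) = -3 → (-3,1,-5)
replace slot 2: 2·((-3)+(-5)) − 1 = -17 → (-3,-17,-5)
replace slot 3: 2·((-3)+(-17)) − (-5) = -35 → (-3,-17,-35)
replace slot 1: 2·((-17)+(-35)) − (-3) = -101 → (-101,-17,-35)

-101,-17,-35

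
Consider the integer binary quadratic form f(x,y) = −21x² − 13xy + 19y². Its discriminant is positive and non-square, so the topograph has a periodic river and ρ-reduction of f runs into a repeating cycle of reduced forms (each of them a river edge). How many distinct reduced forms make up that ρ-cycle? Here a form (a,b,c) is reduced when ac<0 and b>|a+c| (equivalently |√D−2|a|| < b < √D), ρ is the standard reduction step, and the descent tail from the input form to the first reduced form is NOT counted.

D = 1765, ⌊√D⌋ = 42
descent: ρ → (19,13,-21)  [lands on river]
river: ρ → (-21,29,11)
river: ρ → (11,37,-9)
river: ρ → (-9,35,15)
river: ρ → (15,25,-19)
river: ρ → (-19,13,21)
river: ρ → (21,29,-11)
river: ρ → (-11,37,9)
river: ρ → (9,35,-15)
river: ρ → (-15,25,19)
ρ-cycle length = 10 (tail of 1 descent step not counted)

10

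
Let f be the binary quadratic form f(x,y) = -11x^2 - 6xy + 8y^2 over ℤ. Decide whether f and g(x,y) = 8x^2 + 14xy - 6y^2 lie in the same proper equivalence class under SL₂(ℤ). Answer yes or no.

D₁ = 388, D₂ = 388
river cycle of f (length 22): (8, 6, -11), (-11, 16, 3), (3, 14, -16), (-16, 18, 1), (1, 18, -16), (-16, 14, 3), (3, 16, -11), (-11, 6, 8), (8, 10, -9), (-9, 8, 9), … (12 more)
river cycle of g (length 18): (-6, 10, 12), (12, 14, -4), (-4, 18, 4), (4, 14, -12), (-12, 10, 6), (6, 14, -8), (-8, 18, 2), (2, 18, -8), (-8, 14, 6), (6, 10, -12), … (8 more)
cycles differ ⇒ inequivalent

no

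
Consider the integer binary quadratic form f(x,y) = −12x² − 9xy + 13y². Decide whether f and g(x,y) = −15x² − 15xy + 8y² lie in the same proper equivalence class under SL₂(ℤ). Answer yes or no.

D₁ = 705, D₂ = 705
river cycle of f (length 14): (13, 9, -12), (-12, 15, 10), (10, 25, -2), (-2, 23, 22), (22, 21, -3), (-3, 21, 22), (22, 23, -2), (-2, 25, 10), (10, 15, -12), (-12, 9, 13), … (4 more)
river cycle of g (length 14): (8, 15, -15), (-15, 15, 8), (8, 17, -13), (-13, 9, 12), (12, 15, -10), (-10, 25, 2), (2, 23, -22), (-22, 21, 3), (3, 21, -22), (-22, 23, 2), … (4 more)
cycles differ ⇒ inequivalent

no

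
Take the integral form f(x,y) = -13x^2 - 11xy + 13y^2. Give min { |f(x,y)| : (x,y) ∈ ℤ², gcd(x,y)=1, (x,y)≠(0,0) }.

descent: ρ → (13,11,-13)  [lands on river]
river: ρ → (-13,15,11)
river: ρ → (11,7,-17)
river: ρ → (-17,27,1)
river: ρ → (1,27,-17)
river: ρ → (-17,7,11)
river: ρ → (11,15,-13)
river: ρ → (-13,11,13)
river: ρ → (13,15,-11)
river: ρ → (-11,7,17)
river: ρ → (17,27,-1)
river: ρ → (-1,27,17)
river: ρ → (17,7,-11)
river: ρ → (-11,15,13)
closes: descent 1, river 14
min |a| on river = 1

1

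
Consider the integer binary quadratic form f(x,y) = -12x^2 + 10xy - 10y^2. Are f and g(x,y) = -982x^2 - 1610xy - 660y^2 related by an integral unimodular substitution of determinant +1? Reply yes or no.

D₁ = -380, D₂ = -380
f is negative-definite; reduce −f:
−f: flip: (12,-10,10)→(10,10,12)
−f: reduced (well bottom): (10,10,12) with a≤c, −a<b≤a
flip sign back: reduced form of f is (-10,-10,-12)
g is negative-definite; reduce −g:
−g: translate: b→-354 (≡1610 mod 1964), so (982,1610,660)→(982,-354,32)
−g: flip: (982,-354,32)→(32,354,982)
−g: translate: b→-30 (≡354 mod 64), so (32,354,982)→(32,-30,10)
−g: flip: (32,-30,10)→(10,30,32)
−g: translate: b→10 (≡30 mod 20), so (10,30,32)→(10,10,12)
−g: reduced (well bottom): (10,10,12) with a≤c, −a<b≤a
flip sign back: reduced form of g is (-10,-10,-12)
reduced forms (-10, -10, -12) vs (-10, -10, -12) ⇒ equivalent

yes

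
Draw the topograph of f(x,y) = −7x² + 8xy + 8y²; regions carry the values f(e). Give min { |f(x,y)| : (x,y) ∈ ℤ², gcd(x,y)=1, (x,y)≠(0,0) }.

river: ρ → (8,8,-7)
river: ρ → (-7,6,9)
river: ρ → (9,12,-4)
river: ρ → (-4,12,9)
river: ρ → (9,6,-7)
river: ρ → (-7,8,8)
closes: descent 0, river 6
min |a| on river = 4

4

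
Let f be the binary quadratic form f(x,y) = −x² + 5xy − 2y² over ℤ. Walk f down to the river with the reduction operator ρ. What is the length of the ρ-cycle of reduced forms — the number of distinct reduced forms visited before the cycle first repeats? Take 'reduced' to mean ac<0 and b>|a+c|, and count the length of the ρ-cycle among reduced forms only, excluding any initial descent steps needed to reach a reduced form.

D = 17, ⌊√D⌋ = 4
descent: ρ → (-2,3,1)  [lands on river]
river: ρ → (1,3,-2)
river: ρ → (-2,1,2)
river: ρ → (2,3,-1)
river: ρ → (-1,3,2)
river: ρ → (2,1,-2)
ρ-cycle length = 6 (tail of 1 descent step not counted)

6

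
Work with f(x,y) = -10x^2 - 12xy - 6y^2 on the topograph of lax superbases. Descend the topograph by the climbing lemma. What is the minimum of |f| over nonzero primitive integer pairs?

translate: b→-8 (≡12 mod 20), so (10,12,6)→(10,-8,4)
flip: (10,-8,4)→(4,8,10)
translate: b→0 (≡8 mod 8), so (4,8,10)→(4,0,6)
reduced (well bottom): (4,0,6) with a≤c, −a<b≤a
well minimum |f| = |-4| = 4 (negative-definite)

4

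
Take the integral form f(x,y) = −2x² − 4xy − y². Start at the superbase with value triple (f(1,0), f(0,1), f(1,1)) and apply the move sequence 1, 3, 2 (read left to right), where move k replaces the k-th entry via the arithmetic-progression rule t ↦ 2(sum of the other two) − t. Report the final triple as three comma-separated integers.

start (-2,-1,-7) = (f(1,0),f(0,1),f(1,1))
replace slot 1: 2·((-1)+(-7)) − (-2) = -14 → (-14,-1,-7)
replace slot 3: 2·((-14)+(-1)) − (-7) = -23 → (-14,-1,-23)
replace slot 2: 2·((-14)+(-23)) − (-1) = -73 → (-14,-73,-23)

-14,-73,-23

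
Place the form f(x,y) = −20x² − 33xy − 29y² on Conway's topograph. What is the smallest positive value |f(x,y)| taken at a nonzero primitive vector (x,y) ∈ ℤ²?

translate: b→-7 (≡33 mod 40), so (20,33,29)→(20,-7,16)
flip: (20,-7,16)→(16,7,20)
reduced (well bottom): (16,7,20) with a≤c, −a<b≤a
well minimum |f| = |-16| = 16 (negative-definite)

16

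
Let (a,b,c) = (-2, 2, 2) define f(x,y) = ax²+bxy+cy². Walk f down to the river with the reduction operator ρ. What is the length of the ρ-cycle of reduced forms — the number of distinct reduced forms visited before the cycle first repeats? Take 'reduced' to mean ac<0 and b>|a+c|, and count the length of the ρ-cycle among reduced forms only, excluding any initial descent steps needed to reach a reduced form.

D = 20, ⌊√D⌋ = 4
river: ρ → (2,2,-2)
river: ρ → (-2,2,2)
ρ-cycle length = 2 (tail of 0 descent steps not counted)

2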